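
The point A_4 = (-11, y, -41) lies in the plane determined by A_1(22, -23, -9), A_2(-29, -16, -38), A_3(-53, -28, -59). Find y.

-46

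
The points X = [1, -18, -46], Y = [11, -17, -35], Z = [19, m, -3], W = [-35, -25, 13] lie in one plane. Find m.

-17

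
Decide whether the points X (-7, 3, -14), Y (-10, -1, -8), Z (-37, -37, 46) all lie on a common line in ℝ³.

Yes

XY = (-3, -4, 6), XZ = (-30, -40, 60).
Each component of XZ is 10 times the corresponding component of XY, so XZ = 10·XY and the points are collinear.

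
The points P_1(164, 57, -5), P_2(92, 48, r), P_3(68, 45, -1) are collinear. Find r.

Direction P_1P_3 = (-96, -12, 4). From the x-coordinate of P_2, the parameter along the line is τ = (92 − 164)/(-96) = 3/4.
Then r = (-5) + 3/4·(4) = -2.

-2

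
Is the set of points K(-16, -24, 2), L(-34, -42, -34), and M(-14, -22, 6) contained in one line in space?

KL = (-18, -18, -36), KM = (2, 2, 4).
KL × KM = (0, 0, 0).
The cross product vanishes, so the three points are collinear.

Yes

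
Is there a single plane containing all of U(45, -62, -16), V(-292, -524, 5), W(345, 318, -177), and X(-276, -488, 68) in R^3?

Yes

With U as base: UV = (-337, -462, 21), UW = (300, 380, -161), UX = (-321, -426, 84).
UW × UX = (-36666, 26481, -5820).
UV · (UW × UX) = 0.
The scalar triple product vanishes, so the four points are coplanar.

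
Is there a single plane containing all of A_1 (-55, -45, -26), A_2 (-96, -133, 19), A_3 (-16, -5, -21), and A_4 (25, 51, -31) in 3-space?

Yes

The four points are coplanar iff the 3×3 determinant with rows A_1A_2, A_1A_3, A_1A_4 is zero.
Rows: (-41, -88, 45), (39, 40, 5), (80, 96, -5).
Expanding along the first row: (-41)(-680) − (-88)(-595) + (45)(544) = 0.
Zero determinant ⇒ coplanar.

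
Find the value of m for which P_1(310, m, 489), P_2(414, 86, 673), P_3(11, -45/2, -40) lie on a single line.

58

Collinearity requires P_1P_2 × P_1P_3 = 0; each component is linear in m.
The x-component gives (713)m + (-41354) = 0, so m = 58.
The remaining components then also vanish.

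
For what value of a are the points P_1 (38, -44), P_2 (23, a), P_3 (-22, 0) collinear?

-33

Collinearity: (P_2 − P_1) must be parallel to (P_3 − P_1) = (-60, 44).
Cross-multiplying the components: (a − (-44))·(-60) = (-15)·(44).
Solving gives a = -33.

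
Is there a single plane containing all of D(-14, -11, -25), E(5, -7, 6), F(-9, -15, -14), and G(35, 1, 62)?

No

The four points are coplanar iff the 3×3 determinant with rows DE, DF, DG is zero.
Rows: (19, 4, 31), (5, -4, 11), (49, 12, 87).
Expanding along the first row: (19)(-480) − (4)(-104) + (31)(256) = -768.
Nonzero ⇒ not coplanar.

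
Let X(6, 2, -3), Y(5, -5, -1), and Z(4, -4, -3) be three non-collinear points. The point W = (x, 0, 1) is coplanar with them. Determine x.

The plane through X, Y, Z has equation 12x − 4y − 8z = 88.
Substituting W: (12)x + (-8) = 88, so x = 8.

8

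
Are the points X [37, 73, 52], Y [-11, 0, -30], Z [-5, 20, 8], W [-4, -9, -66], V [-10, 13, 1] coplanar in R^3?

No

The plane through X, Y, Z has normal n = XY × XZ = (-1134, 1332, -522) and equation n·P = 28134.
Checking the remaining points: n·W = 27000, n·V = 28134.
Since n·W = 27000 ≠ 28134, W is off the plane and the points are not all coplanar.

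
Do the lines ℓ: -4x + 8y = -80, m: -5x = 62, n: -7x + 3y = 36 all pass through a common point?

No

Intersecting ℓ and m: solving the 2×2 system gives (x, y) = (-62/5, -81/5).
Substitute into n: (-7)(-62/5) + (3)(-81/5) = 191/5.
But n requires 36 ≠ 191/5, so the three lines have no common point.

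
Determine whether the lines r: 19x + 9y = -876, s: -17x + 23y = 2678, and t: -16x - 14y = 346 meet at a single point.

Yes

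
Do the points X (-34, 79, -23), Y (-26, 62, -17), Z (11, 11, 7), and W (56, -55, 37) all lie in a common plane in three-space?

No

A normal to the plane through X, Y, Z is n = XY × XZ = (-102, 30, 221).
The plane has equation n·P = 755. For W: n·W = 815.
815 ≠ 755, so W is off the plane.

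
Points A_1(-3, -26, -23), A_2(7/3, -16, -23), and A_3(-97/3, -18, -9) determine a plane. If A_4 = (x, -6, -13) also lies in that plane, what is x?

Coplanarity requires A_1A_2 · (A_1A_3 × A_1A_4) = 0.
A_1A_2 = (16/3, 10, 0), A_1A_3 = (-88/3, 8, 14); the triple product is linear in x with coefficient 140 and constant term 6860/3.
Setting it to zero: x = -49/3.

-49/3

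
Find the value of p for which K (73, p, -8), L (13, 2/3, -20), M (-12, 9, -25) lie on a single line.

-58/3

Direction LM = (-25, 25/3, -5). From the x-coordinate of K, the parameter along the line is τ = (73 − 13)/(-25) = -12/5.
Then p = 2/3 + (-12/5)·(25/3) = -58/3.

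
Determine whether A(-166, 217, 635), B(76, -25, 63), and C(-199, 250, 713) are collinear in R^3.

Yes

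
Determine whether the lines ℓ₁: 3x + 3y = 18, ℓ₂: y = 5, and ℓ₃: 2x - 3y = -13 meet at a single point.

Yes

Intersecting ℓ₁ and ℓ₂: solving the 2×2 system gives (x, y) = (1, 5).
Substitute into ℓ₃: (2)(1) + (-3)(5) = -13.
This equals -13, so (1, 5) lies on all three lines and they are concurrent.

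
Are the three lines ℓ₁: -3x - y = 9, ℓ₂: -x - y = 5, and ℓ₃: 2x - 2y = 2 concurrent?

Intersecting ℓ₁ and ℓ₂: solving the 2×2 system gives (x, y) = (-2, -3).
Substitute into ℓ₃: (2)(-2) + (-2)(-3) = 2.
This equals 2, so (-2, -3) lies on all three lines and they are concurrent.

Yes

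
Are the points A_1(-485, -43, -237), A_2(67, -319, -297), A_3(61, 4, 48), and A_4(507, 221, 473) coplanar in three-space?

With A_1 as base: A_1A_2 = (552, -276, -60), A_1A_3 = (546, 47, 285), A_1A_4 = (992, 264, 710).
A_1A_3 × A_1A_4 = (-41870, -104940, 97520).
A_1A_2 · (A_1A_3 × A_1A_4) = 0.
The scalar triple product vanishes, so the four points are coplanar.

Yes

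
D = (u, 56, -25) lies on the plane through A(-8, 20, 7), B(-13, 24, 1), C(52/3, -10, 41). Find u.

-86/3

A normal to the plane is n = AB × AC = (-44, 18, 146/3).
D lies in the plane iff n · AD = 0.
This gives (-44)u + (-3784/3) = 0, so u = -86/3.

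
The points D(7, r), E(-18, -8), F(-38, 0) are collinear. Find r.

Collinearity: (D − E) must be parallel to (F − E) = (-20, 8).
Cross-multiplying the components: (r − (-8))·(-20) = (25)·(8).
Solving gives r = -18.

-18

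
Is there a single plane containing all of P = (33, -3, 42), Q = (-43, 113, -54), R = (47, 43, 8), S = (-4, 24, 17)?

The four points are coplanar iff the 3×3 determinant with rows PQ, PR, PS is zero.
Rows: (-76, 116, -96), (14, 46, -34), (-37, 27, -25).
Expanding along the first row: (-76)(-232) − (116)(-1608) + (-96)(2080) = 4480.
Nonzero ⇒ not coplanar.

No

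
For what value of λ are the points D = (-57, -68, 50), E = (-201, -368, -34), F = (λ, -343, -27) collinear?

-189

Collinearity requires DE × DF = 0; each component is linear in λ.
The y-component gives (-84)λ + (-15876) = 0, so λ = -189.
The remaining components then also vanish.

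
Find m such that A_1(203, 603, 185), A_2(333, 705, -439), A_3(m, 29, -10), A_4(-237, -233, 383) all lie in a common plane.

Coplanarity ⇔ det[A_1A_2; A_1A_3; A_1A_4] = 0.
Expanding, this is linear in m: (501468)m + (28583676) = 0.
So m = -57.

-57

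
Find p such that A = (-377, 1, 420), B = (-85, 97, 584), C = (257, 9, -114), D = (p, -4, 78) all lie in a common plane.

Normal to plane ABC: n = (-52576, 259904, -58528); plane equation n·P = -4500704.
Requiring n·D = -4500704: (-52576)p + (-5604800) = -4500704.
So p = -21.

-21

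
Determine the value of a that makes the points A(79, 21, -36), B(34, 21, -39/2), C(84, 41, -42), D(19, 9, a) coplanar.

-23/2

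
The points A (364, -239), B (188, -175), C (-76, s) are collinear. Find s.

-79

Collinearity: (C − A) must be parallel to (B − A) = (-176, 64).
Cross-multiplying the components: (s − (-239))·(-176) = (-440)·(64).
Solving gives s = -79.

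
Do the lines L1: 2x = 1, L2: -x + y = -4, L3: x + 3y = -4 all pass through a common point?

Intersecting L1 and L2: solving the 2×2 system gives (x, y) = (1/2, -7/2).
Substitute into L3: (1)(1/2) + (3)(-7/2) = -10.
But L3 requires -4 ≠ -10, so the three lines have no common point.

No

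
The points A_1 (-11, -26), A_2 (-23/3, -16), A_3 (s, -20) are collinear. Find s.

-9

Collinearity: (A_3 − A_1) must be parallel to (A_2 − A_1) = (10/3, 10).
Cross-multiplying the components: (s − (-11))·(10) = (6)·(10/3).
Solving gives s = -9.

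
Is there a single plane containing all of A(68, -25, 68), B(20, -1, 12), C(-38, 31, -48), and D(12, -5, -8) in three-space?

The four points are coplanar iff the 3×3 determinant with rows AB, AC, AD is zero.
Rows: (-48, 24, -56), (-106, 56, -116), (-56, 20, -76).
Expanding along the first row: (-48)(-1936) − (24)(1560) + (-56)(1016) = -1408.
Nonzero ⇒ not coplanar.

No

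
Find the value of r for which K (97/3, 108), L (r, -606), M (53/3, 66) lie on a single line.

The three points are collinear iff det[KL; KM] = 0.
This determinant is linear in r: (-42)r + (-9114) = 0, so r = -217.

-217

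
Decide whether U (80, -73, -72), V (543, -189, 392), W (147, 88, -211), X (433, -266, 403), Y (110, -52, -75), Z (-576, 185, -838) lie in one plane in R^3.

Yes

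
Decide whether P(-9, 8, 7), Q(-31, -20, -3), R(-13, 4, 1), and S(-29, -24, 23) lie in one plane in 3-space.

Yes

A normal to the plane through P, Q, R is n = PQ × PR = (128, -92, -24).
The plane has equation n·X = -2056. For S: n·S = -2056.
Equal, so S lies in the plane and all four are coplanar.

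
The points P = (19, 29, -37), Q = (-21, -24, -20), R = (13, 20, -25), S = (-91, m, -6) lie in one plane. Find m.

Normal to plane PQR: n = (-483, 378, 42); plane equation n·X = 231.
Requiring n·S = 231: (378)m + (43701) = 231.
So m = -115.

-115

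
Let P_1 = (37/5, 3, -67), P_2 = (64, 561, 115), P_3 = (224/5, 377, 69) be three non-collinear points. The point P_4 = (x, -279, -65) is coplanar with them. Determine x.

A normal to the plane is n = P_1P_2 × P_1P_3 = (7820, -4454/5, 1496/5).
P_4 lies in the plane iff n · P_1P_4 = 0.
This gives (7820)x + (193936) = 0, so x = -124/5.

-124/5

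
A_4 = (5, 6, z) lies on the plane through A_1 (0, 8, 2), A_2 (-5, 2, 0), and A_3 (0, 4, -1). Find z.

A normal to the plane is n = A_1A_2 × A_1A_3 = (10, -15, 20).
A_4 lies in the plane iff n · A_1A_4 = 0.
This gives (20)z + (40) = 0, so z = -2.

-2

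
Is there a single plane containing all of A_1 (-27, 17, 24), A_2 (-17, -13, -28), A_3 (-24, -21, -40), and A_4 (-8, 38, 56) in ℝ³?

With A_1 as base: A_1A_2 = (10, -30, -52), A_1A_3 = (3, -38, -64), A_1A_4 = (19, 21, 32).
A_1A_3 × A_1A_4 = (128, -1312, 785).
A_1A_2 · (A_1A_3 × A_1A_4) = -180.
Since -180 ≠ 0, the four points are not coplanar.

No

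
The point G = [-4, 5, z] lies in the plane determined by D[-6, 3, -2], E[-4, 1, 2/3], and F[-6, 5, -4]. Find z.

A normal to the plane is n = DE × DF = (-4/3, 4, 4).
G lies in the plane iff n · DG = 0.
This gives (4)z + (40/3) = 0, so z = -10/3.

-10/3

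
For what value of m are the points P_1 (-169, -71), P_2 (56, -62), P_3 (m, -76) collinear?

The three points are collinear iff det[P_1P_2; P_1P_3] = 0.
This determinant is linear in m: (-9)m + (-2646) = 0, so m = -294.

-294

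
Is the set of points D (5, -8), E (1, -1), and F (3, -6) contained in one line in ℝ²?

No

DE = (-4, 7), DF = (-2, 2).
Twice the signed area of △DEF is (-4)(2) − (7)(-2) = 6.
The area is nonzero, so the three points are not collinear.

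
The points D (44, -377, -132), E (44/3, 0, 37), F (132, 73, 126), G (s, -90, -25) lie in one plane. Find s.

-77/3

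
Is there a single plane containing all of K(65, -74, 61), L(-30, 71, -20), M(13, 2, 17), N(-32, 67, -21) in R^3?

Yes

With K as base: KL = (-95, 145, -81), KM = (-52, 76, -44), KN = (-97, 141, -82).
KM × KN = (-28, 4, 40).
KL · (KM × KN) = 0.
The scalar triple product vanishes, so the four points are coplanar.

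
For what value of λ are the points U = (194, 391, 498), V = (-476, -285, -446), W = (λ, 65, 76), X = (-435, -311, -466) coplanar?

7

Normal to plane UVX: n = (-11024, -52104, 45136); plane equation n·P = -33592.
Requiring n·W = -33592: (-11024)λ + (43576) = -33592.
So λ = 7.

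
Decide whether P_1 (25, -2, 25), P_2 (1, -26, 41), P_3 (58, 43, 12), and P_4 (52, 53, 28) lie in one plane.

Yes

The four points are coplanar iff the 3×3 determinant with rows P_1P_2, P_1P_3, P_1P_4 is zero.
Rows: (-24, -24, 16), (33, 45, -13), (27, 55, 3).
Expanding along the first row: (-24)(850) − (-24)(450) + (16)(600) = 0.
Zero determinant ⇒ coplanar.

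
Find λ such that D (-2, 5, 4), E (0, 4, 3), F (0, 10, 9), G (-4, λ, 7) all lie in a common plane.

8

Normal to plane DEF: n = (0, -12, 12); plane equation n·P = -12.
Requiring n·G = -12: (-12)λ + (84) = -12.
So λ = 8.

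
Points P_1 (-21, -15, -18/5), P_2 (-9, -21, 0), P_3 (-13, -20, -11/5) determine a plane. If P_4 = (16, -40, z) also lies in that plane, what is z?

The plane through P_1, P_2, P_3 has equation (48/5)x + 12y − 12z = -1692/5.
Substituting P_4: (-12)z + (-1632/5) = -1692/5, so z = 1.

1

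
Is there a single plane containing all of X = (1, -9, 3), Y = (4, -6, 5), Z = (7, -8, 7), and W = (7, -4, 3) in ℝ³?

The four points are coplanar iff the 3×3 determinant with rows XY, XZ, XW is zero.
Rows: (3, 3, 2), (6, 1, 4), (6, 5, 0).
Expanding along the first row: (3)(-20) − (3)(-24) + (2)(24) = 60.
Nonzero ⇒ not coplanar.

No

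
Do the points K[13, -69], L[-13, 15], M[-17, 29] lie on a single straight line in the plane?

No

KL = (-26, 84), KM = (-30, 98).
If collinear, KM would be a scalar multiple of KL. But (-26)·(98) ≠ (84)·(-30) (difference -28), so they are not parallel; the points are not collinear.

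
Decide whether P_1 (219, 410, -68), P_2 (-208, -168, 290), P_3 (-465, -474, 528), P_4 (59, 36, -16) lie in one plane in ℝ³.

No

A normal to the plane through P_1, P_2, P_3 is n = P_1P_2 × P_1P_3 = (-28016, 9620, -17884).
The plane has equation n·P = -975192. For P_4: n·P_4 = -1020480.
-1020480 ≠ -975192, so P_4 is off the plane.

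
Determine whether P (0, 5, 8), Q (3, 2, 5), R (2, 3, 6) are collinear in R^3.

Yes

PQ = (3, -3, -3), PR = (2, -2, -2).
Each component of PR is 2/3 times the corresponding component of PQ, so PR = 2/3·PQ and the points are collinear.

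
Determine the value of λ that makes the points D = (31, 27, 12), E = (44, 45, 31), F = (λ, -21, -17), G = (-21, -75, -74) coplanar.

18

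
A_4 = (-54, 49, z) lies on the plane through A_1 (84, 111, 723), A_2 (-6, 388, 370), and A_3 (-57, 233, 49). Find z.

The plane through A_1, A_2, A_3 has equation −143632x − 10887y + 28077z = 7026126.
Substituting A_4: (28077)z + (7222665) = 7026126, so z = -7.

-7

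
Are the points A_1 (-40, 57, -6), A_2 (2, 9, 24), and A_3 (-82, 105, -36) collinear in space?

A_1A_2 = (42, -48, 30), A_1A_3 = (-42, 48, -30).
Each component of A_1A_3 is -1 times the corresponding component of A_1A_2, so A_1A_3 = -1·A_1A_2 and the points are collinear.

Yes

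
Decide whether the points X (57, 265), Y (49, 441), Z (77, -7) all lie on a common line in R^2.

No

XY = (-8, 176), XZ = (20, -272).
If collinear, XZ would be a scalar multiple of XY. But (-8)·(-272) ≠ (176)·(20) (difference -1344), so they are not parallel; the points are not collinear.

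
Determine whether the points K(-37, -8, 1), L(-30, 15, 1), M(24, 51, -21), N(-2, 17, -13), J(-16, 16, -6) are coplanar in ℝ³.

Yes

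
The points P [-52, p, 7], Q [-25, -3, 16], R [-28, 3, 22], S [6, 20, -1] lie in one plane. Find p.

-68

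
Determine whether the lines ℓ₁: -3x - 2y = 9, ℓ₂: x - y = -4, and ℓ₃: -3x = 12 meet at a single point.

No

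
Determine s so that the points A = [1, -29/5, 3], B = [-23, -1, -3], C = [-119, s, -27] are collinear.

91/5

Direction AB = (-24, 24/5, -6). From the x-coordinate of C, the parameter along the line is τ = (-119 − 1)/(-24) = 5.
Then s = (-29/5) + 5·(24/5) = 91/5.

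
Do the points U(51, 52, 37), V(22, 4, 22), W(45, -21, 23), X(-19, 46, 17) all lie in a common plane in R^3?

No

A normal to the plane through U, V, W is n = UV × UW = (-423, -316, 1829).
The plane has equation n·P = 29668. For X: n·X = 24594.
24594 ≠ 29668, so X is off the plane.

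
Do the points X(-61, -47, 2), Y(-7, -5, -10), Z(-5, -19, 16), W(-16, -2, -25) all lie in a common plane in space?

Yes

The four points are coplanar iff the 3×3 determinant with rows XY, XZ, XW is zero.
Rows: (54, 42, -12), (56, 28, 14), (45, 45, -27).
Expanding along the first row: (54)(-1386) − (42)(-2142) + (-12)(1260) = 0.
Zero determinant ⇒ coplanar.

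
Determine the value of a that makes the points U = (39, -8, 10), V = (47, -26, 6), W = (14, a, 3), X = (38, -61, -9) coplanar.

-7

Normal to plane UVX: n = (130, 156, -442); plane equation n·P = -598.
Requiring n·W = -598: (156)a + (494) = -598.
So a = -7.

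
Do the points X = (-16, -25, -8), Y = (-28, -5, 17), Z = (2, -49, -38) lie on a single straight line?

No

XY = (-12, 20, 25), XZ = (18, -24, -30).
Comparing components 3 and 1: (25)(18) − (-12)(-30) = 90 ≠ 0, so XY and XZ are not parallel and the points are not collinear.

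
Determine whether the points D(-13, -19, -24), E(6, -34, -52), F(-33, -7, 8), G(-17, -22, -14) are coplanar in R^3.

Yes

A normal to the plane through D, E, F is n = DE × DF = (-144, -48, -72).
The plane has equation n·P = 4512. For G: n·G = 4512.
Equal, so G lies in the plane and all four are coplanar.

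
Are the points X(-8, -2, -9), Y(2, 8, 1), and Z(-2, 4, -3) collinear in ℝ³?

Yes

XY = (10, 10, 10), XZ = (6, 6, 6).
Each component of XZ is 3/5 times the corresponding component of XY, so XZ = 3/5·XY and the points are collinear.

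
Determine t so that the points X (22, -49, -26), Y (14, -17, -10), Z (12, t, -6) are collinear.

Collinearity requires XY × XZ = 0; each component is linear in t.
The x-component gives (-16)t + (-144) = 0, so t = -9.
The remaining components then also vanish.

-9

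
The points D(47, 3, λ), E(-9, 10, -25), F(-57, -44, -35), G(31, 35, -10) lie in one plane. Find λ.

10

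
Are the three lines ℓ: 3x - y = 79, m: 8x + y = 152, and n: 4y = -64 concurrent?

Yes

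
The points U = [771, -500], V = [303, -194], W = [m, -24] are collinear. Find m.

Collinearity: (W − U) must be parallel to (V − U) = (-468, 306).
Cross-multiplying the components: (m − 771)·(306) = (476)·(-468).
Solving gives m = 43.

43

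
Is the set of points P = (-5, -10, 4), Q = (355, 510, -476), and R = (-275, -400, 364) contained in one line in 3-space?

PQ = (360, 520, -480), PR = (-270, -390, 360).
Each component of PR is -3/4 times the corresponding component of PQ, so PR = -3/4·PQ and the points are collinear.

Yes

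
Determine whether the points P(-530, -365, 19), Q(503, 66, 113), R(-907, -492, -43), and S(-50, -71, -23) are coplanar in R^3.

Yes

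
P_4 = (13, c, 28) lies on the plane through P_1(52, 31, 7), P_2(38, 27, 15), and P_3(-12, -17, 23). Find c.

A normal to the plane is n = P_1P_2 × P_1P_3 = (320, -288, 416).
P_4 lies in the plane iff n · P_1P_4 = 0.
This gives (-288)c + (5184) = 0, so c = 18.

18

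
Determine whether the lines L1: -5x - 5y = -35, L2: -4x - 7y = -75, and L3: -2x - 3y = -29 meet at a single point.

No

Intersecting L1 and L2: solving the 2×2 system gives (x, y) = (-26/3, 47/3).
Substitute into L3: (-2)(-26/3) + (-3)(47/3) = -89/3.
But L3 requires -29 ≠ -89/3, so the three lines have no common point.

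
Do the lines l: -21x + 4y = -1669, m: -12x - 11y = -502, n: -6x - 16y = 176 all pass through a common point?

Intersecting l and m: solving the 2×2 system gives (x, y) = (73, -34).
Substitute into n: (-6)(73) + (-16)(-34) = 106.
But n requires 176 ≠ 106, so the three lines have no common point.

No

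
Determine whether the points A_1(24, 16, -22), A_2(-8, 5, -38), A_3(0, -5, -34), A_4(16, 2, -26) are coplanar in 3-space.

Yes

A normal to the plane through A_1, A_2, A_3 is n = A_1A_2 × A_1A_3 = (-204, 0, 408).
The plane has equation n·P = -13872. For A_4: n·A_4 = -13872.
Equal, so A_4 lies in the plane and all four are coplanar.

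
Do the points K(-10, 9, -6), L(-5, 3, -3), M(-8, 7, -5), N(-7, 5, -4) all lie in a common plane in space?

Yes

With K as base: KL = (5, -6, 3), KM = (2, -2, 1), KN = (3, -4, 2).
KM × KN = (0, -1, -2).
KL · (KM × KN) = 0.
The scalar triple product vanishes, so the four points are coplanar.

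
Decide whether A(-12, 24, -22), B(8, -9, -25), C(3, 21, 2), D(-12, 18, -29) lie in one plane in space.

No

The four points are coplanar iff the 3×3 determinant with rows AB, AC, AD is zero.
Rows: (20, -33, -3), (15, -3, 24), (0, -6, -7).
Expanding along the first row: (20)(165) − (-33)(-105) + (-3)(-90) = 105.
Nonzero ⇒ not coplanar.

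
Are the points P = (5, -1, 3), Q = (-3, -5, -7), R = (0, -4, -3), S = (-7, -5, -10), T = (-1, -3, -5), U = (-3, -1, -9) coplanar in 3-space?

The plane through P, Q, R has normal n = PQ × PR = (-6, 2, 4) and equation n·X = -20.
Checking the remaining points: n·S = -8, n·T = -20, n·U = -20.
Since n·S = -8 ≠ -20, S is off the plane and the points are not all coplanar.

No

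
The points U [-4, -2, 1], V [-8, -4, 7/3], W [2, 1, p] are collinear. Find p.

Direction UV = (-4, -2, 4/3). From the x-coordinate of W, the parameter along the line is τ = (2 − (-4))/(-4) = -3/2.
Then p = 1 + (-3/2)·(4/3) = -1.

-1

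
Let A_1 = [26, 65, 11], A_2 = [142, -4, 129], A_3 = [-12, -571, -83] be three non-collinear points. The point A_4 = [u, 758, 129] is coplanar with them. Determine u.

The plane through A_1, A_2, A_3 has equation 81534x + 6420y − 76398z = 1696806.
Substituting A_4: (81534)u + (-4988982) = 1696806, so u = 82.

82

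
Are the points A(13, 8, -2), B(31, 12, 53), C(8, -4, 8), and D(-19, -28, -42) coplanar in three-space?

No

A normal to the plane through A, B, C is n = AB × AC = (700, -455, -196).
The plane has equation n·P = 5852. For D: n·D = 7672.
7672 ≠ 5852, so D is off the plane.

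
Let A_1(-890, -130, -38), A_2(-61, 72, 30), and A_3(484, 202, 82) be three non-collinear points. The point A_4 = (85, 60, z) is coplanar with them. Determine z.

166

Coplanarity requires A_1A_2 · (A_1A_3 × A_1A_4) = 0.
A_1A_2 = (829, 202, 68), A_1A_3 = (1374, 332, 120); the triple product is linear in z with coefficient -2320 and constant term 385120.
Setting it to zero: z = 166.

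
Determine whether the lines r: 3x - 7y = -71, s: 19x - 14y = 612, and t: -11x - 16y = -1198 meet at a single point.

Yes

Intersecting r and s: solving the 2×2 system gives (x, y) = (58, 35).
Substitute into t: (-11)(58) + (-16)(35) = -1198.
This equals -1198, so (58, 35) lies on all three lines and they are concurrent.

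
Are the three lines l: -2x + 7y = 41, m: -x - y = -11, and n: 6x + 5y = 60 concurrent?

No

The three lines meet at one point iff the augmented coefficient matrix [aᵢ bᵢ cᵢ] has rank < 3, i.e. its determinant vanishes.
Here the determinant is 9.
Nonzero, so no common point exists.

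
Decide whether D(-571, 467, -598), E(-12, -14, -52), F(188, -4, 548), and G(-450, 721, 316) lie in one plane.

The four points are coplanar iff the 3×3 determinant with rows DE, DF, DG is zero.
Rows: (559, -481, 546), (759, -471, 1146), (121, 254, 914).
Expanding along the first row: (559)(-721578) − (-481)(555060) + (546)(249777) = 0.
Zero determinant ⇒ coplanar.

Yes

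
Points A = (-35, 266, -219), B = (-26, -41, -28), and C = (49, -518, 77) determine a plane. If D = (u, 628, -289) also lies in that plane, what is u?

Coplanarity requires AB · (AC × AD) = 0.
AB = (9, -307, 191), AC = (84, -784, 296); the triple product is linear in u with coefficient 58872 and constant term 5592840.
Setting it to zero: u = -95.

-95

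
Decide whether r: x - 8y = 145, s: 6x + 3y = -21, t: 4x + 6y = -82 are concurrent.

No

Intersecting r and s: solving the 2×2 system gives (x, y) = (89/17, -297/17).
Substitute into t: (4)(89/17) + (6)(-297/17) = -1426/17.
But t requires -82 ≠ -1426/17, so the three lines have no common point.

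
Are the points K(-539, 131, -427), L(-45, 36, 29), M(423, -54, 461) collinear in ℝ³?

KL = (494, -95, 456), KM = (962, -185, 888).
KL × KM = (0, 0, 0).
The cross product vanishes, so the three points are collinear.

Yes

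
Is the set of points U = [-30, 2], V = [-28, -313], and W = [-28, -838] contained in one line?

UV = (2, -315), UW = (2, -840).
If collinear, UW would be a scalar multiple of UV. But (2)·(-840) ≠ (-315)·(2) (difference -1050), so they are not parallel; the points are not collinear.

No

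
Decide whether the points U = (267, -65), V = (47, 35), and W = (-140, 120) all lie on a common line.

UV = (-220, 100), UW = (-407, 185).
Checking proportionality: UW = 37/20·UV, so the vectors are parallel and the points are collinear.

Yes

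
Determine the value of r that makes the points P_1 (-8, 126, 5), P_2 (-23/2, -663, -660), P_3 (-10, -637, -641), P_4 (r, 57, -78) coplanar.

Normal to plane P_1P_2P_3: n = (2299, -931, 2185/2); plane equation n·P = -260471/2.
Requiring n·P_4 = -260471/2: (2299)r + (-138282) = -260471/2.
So r = 7/2.

7/2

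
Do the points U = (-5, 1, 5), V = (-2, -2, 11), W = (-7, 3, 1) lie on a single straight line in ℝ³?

UV = (3, -3, 6), UW = (-2, 2, -4).
Each component of UW is -2/3 times the corresponding component of UV, so UW = -2/3·UV and the points are collinear.

Yes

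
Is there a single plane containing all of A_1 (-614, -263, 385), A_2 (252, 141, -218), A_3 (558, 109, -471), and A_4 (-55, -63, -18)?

No

A normal to the plane through A_1, A_2, A_3 is n = A_1A_2 × A_1A_3 = (-121508, 34580, -151336).
The plane has equation n·P = 7247012. For A_4: n·A_4 = 7228448.
7228448 ≠ 7247012, so A_4 is off the plane.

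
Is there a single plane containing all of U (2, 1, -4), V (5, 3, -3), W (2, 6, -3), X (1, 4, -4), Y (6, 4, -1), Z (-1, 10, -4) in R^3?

The plane through U, V, W has normal n = UV × UW = (-3, -3, 15) and equation n·P = -69.
Checking the remaining points: n·X = -75, n·Y = -45, n·Z = -87.
Since n·X = -75 ≠ -69, X is off the plane and the points are not all coplanar.

No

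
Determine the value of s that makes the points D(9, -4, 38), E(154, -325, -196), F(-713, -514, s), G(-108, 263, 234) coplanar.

-694

Coplanarity ⇔ det[DE; DF; DG] = 0.
Expanding, this is linear in s: (-1158)s + (-803652) = 0.
So s = -694.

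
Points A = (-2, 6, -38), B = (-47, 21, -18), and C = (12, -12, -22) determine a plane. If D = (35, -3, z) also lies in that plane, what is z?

-60

A normal to the plane is n = AB × AC = (600, 1000, 600).
D lies in the plane iff n · AD = 0.
This gives (600)z + (36000) = 0, so z = -60.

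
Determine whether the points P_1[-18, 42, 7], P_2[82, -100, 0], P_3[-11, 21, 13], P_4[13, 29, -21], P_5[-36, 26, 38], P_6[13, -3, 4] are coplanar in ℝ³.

The plane through P_1, P_2, P_3 has normal n = P_1P_2 × P_1P_3 = (-999, -649, -1106) and equation n·P = -17018.
Checking the remaining points: n·P_4 = -8582, n·P_5 = -22938, n·P_6 = -15464.
Since n·P_4 = -8582 ≠ -17018, P_4 is off the plane and the points are not all coplanar.

No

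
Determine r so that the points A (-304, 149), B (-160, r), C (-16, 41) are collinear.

95

Collinearity: (B − A) must be parallel to (C − A) = (288, -108).
Cross-multiplying the components: (r − 149)·(288) = (144)·(-108).
Solving gives r = 95.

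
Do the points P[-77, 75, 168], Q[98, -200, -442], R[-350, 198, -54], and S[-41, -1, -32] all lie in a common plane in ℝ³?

A normal to the plane through P, Q, R is n = PQ × PR = (136080, 205380, -53550).
The plane has equation n·X = -4071060. For S: n·S = -4071060.
Equal, so S lies in the plane and all four are coplanar.

Yes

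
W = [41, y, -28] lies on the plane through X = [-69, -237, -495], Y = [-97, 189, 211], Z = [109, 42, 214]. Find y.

Coplanarity requires XY · (XZ × XW) = 0.
XY = (-28, 426, 706), XZ = (178, 279, 709); the triple product is linear in y with coefficient 145520 and constant term 6984960.
Setting it to zero: y = -48.

-48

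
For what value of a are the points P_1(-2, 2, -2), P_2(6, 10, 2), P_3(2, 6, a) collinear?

Collinearity requires P_1P_2 × P_1P_3 = 0; each component is linear in a.
The x-component gives (8)a + (0) = 0, so a = 0.
The remaining components then also vanish.

0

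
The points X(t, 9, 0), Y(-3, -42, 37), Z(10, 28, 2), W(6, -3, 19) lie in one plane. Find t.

-7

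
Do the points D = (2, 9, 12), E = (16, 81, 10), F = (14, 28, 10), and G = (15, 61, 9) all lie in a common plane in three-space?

The four points are coplanar iff the 3×3 determinant with rows DE, DF, DG is zero.
Rows: (14, 72, -2), (12, 19, -2), (13, 52, -3).
Expanding along the first row: (14)(47) − (72)(-10) + (-2)(377) = 624.
Nonzero ⇒ not coplanar.

No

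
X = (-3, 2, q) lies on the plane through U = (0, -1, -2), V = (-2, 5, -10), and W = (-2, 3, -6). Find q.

-2

Coplanarity requires UV · (UW × UX) = 0.
UV = (-2, 6, -8), UW = (-2, 4, -4); the triple product is linear in q with coefficient 4 and constant term 8.
Setting it to zero: q = -2.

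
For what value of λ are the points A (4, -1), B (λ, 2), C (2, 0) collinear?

-2

Collinearity: (B − A) must be parallel to (C − A) = (-2, 1).
Cross-multiplying the components: (λ − 4)·(1) = (3)·(-2).
Solving gives λ = -2.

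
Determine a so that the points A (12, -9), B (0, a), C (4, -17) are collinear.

-21

The three points are collinear iff det[AB; AC] = 0.
This determinant is linear in a: (8)a + (168) = 0, so a = -21.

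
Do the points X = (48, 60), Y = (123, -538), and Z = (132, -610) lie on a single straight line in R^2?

No

XY = (75, -598), XZ = (84, -670).
Twice the signed area of △XYZ is (75)(-670) − (-598)(84) = -18.
The area is nonzero, so the three points are not collinear.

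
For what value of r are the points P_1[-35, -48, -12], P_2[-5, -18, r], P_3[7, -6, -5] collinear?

Collinearity requires P_1P_2 × P_1P_3 = 0; each component is linear in r.
The x-component gives (-42)r + (-294) = 0, so r = -7.
The remaining components then also vanish.

-7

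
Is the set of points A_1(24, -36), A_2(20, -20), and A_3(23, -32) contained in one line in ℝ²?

A_1A_2 = (-4, 16), A_1A_3 = (-1, 4).
Checking proportionality: A_1A_3 = 1/4·A_1A_2, so the vectors are parallel and the points are collinear.

Yes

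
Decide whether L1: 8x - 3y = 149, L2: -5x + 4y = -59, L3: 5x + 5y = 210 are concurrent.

Intersecting L1 and L2: solving the 2×2 system gives (x, y) = (419/17, 273/17).
Substitute into L3: (5)(419/17) + (5)(273/17) = 3460/17.
But L3 requires 210 ≠ 3460/17, so the three lines have no common point.

No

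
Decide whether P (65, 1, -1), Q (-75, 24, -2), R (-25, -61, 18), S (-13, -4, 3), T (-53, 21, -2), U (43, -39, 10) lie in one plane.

The plane through P, Q, R has normal n = PQ × PR = (375, 2750, 10750) and equation n·X = 16375.
Checking the remaining points: n·S = 16375, n·T = 16375, n·U = 16375.
All equal 16375, so all 6 points lie in one plane.

Yes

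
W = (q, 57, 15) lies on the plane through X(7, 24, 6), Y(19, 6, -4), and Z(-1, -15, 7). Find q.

The plane through X, Y, Z has equation −408x + 68y − 612z = -4896.
Substituting W: (-408)q + (-5304) = -4896, so q = -1.

-1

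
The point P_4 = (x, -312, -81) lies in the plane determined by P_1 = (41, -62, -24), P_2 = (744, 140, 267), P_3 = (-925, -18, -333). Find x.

82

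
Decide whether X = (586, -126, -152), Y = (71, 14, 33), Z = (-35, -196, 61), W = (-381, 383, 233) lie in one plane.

No

The four points are coplanar iff the 3×3 determinant with rows XY, XZ, XW is zero.
Rows: (-515, 140, 185), (-621, -70, 213), (-967, 509, 385).
Expanding along the first row: (-515)(-135367) − (140)(-33114) + (185)(-383779) = 3350850.
Nonzero ⇒ not coplanar.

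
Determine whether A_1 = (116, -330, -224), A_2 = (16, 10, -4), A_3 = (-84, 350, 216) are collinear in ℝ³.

A_1A_2 = (-100, 340, 220), A_1A_3 = (-200, 680, 440).
Each component of A_1A_3 is 2 times the corresponding component of A_1A_2, so A_1A_3 = 2·A_1A_2 and the points are collinear.

Yes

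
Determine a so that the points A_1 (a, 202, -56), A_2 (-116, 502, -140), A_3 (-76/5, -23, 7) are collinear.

Collinearity requires A_1A_2 × A_1A_3 = 0; each component is linear in a.
The y-component gives (147)a + (42924/5) = 0, so a = -292/5.
The remaining components then also vanish.

-292/5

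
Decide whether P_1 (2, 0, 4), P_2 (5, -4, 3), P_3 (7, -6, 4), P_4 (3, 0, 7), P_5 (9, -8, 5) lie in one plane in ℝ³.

Yes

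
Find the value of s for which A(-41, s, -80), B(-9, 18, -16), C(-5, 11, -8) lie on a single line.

Collinearity requires AB × AC = 0; each component is linear in s.
The x-component gives (-8)s + (592) = 0, so s = 74.
The remaining components then also vanish.

74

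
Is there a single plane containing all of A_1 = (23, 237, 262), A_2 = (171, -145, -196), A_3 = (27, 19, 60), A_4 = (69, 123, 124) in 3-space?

No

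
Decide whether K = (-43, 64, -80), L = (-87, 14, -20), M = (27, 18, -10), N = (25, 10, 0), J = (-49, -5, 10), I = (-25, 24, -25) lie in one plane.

No

The plane through K, L, M has normal n = KL × KM = (-740, 7280, 5524) and equation n·P = 55820.
Checking the remaining points: n·N = 54300, n·J = 55100, n·I = 55120.
Since n·N = 54300 ≠ 55820, N is off the plane and the points are not all coplanar.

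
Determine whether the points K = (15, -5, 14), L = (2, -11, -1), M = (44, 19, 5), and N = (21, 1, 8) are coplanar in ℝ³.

A normal to the plane through K, L, M is n = KL × KM = (414, -552, -138).
The plane has equation n·P = 7038. For N: n·N = 7038.
Equal, so N lies in the plane and all four are coplanar.

Yes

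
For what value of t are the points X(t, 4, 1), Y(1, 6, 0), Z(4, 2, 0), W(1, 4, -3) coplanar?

3

Coplanarity ⇔ det[XY; XZ; XW] = 0.
Expanding, this is linear in t: (-12)t + (36) = 0.
So t = 3.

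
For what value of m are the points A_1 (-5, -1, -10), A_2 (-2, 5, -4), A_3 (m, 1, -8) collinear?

Direction A_1A_2 = (3, 6, 6). From the y-coordinate of A_3, the parameter along the line is τ = (1 − (-1))/6 = 1/3.
Then m = (-5) + 1/3·(3) = -4.

-4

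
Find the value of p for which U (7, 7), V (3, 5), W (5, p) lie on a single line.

6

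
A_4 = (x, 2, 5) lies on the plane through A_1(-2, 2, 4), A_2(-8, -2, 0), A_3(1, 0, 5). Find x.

The plane through A_1, A_2, A_3 has equation −12x − 6y + 24z = 108.
Substituting A_4: (-12)x + (108) = 108, so x = 0.

0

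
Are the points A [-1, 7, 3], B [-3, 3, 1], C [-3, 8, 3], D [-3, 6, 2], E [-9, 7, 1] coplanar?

No

The plane through A, B, C has normal n = AB × AC = (2, 4, -10) and equation n·P = -4.
Checking the remaining points: n·D = -2, n·E = 0.
Since n·D = -2 ≠ -4, D is off the plane and the points are not all coplanar.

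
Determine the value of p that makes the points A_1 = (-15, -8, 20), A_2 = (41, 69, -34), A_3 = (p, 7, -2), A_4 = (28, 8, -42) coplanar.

3

The points are coplanar iff A_1A_2 · (A_1A_3 × A_1A_4) = 0.
Expanding, this is linear in p: (3910)p + (-11730) = 0.
So p = 3.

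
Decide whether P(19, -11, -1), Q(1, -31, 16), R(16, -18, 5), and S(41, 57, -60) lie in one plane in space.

A normal to the plane through P, Q, R is n = PQ × PR = (-1, 57, 66).
The plane has equation n·X = -712. For S: n·S = -752.
-752 ≠ -712, so S is off the plane.

No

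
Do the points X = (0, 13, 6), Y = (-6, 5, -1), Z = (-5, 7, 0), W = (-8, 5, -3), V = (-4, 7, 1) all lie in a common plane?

The plane through X, Y, Z has normal n = XY × XZ = (6, -1, -4) and equation n·P = -37.
Checking the remaining points: n·W = -41, n·V = -35.
Since n·W = -41 ≠ -37, W is off the plane and the points are not all coplanar.

No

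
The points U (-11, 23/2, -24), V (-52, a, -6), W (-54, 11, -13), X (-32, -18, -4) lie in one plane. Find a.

Coplanarity ⇔ det[UV; UW; UX] = 0.
Expanding, this is linear in a: (629)a + (2516) = 0.
So a = -4.

-4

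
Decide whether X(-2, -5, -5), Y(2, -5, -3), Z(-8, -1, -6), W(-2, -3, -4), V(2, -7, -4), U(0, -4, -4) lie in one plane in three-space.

No

The plane through X, Y, Z has normal n = XY × XZ = (-8, -8, 16) and equation n·P = -24.
Checking the remaining points: n·W = -24, n·V = -24, n·U = -32.
Since n·U = -32 ≠ -24, U is off the plane and the points are not all coplanar.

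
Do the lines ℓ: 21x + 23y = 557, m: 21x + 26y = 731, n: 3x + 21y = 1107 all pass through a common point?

Intersecting ℓ and m: solving the 2×2 system gives (x, y) = (-37, 58).
Substitute into n: (3)(-37) + (21)(58) = 1107.
This equals 1107, so (-37, 58) lies on all three lines and they are concurrent.

Yes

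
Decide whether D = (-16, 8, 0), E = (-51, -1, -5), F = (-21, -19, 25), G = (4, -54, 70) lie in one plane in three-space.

Yes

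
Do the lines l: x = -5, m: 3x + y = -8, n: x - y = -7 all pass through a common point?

No

Intersecting l and m: solving the 2×2 system gives (x, y) = (-5, 7).
Substitute into n: (1)(-5) + (-1)(7) = -12.
But n requires -7 ≠ -12, so the three lines have no common point.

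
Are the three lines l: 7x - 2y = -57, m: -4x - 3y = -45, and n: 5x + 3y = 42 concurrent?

No

Lines aᵢx + bᵢy = cᵢ with pairwise distinct directions are concurrent exactly when det[aᵢ bᵢ cᵢ] = 0.
Here the determinant is 6.
Nonzero, so no common point exists.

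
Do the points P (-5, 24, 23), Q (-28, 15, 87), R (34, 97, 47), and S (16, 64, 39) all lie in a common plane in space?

No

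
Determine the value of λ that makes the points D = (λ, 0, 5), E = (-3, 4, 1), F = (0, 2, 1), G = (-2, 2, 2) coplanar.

-5

The points are coplanar iff DE · (DF × DG) = 0.
Expanding, this is linear in λ: (2)λ + (10) = 0.
So λ = -5.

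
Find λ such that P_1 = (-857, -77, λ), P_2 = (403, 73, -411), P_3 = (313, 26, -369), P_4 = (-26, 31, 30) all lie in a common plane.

The points are coplanar iff P_1P_2 · (P_1P_3 × P_1P_4) = 0.
Expanding, this is linear in λ: (16383)λ + (-13909167) = 0.
So λ = 849.

849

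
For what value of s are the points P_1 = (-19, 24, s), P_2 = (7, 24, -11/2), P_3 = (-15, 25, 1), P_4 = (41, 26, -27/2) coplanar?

The points are coplanar iff P_1P_2 · (P_1P_3 × P_1P_4) = 0.
Expanding, this is linear in s: (78)s + (-117) = 0.
So s = 3/2.

3/2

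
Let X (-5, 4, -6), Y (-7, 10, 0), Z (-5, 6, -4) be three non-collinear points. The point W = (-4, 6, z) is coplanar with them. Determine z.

-4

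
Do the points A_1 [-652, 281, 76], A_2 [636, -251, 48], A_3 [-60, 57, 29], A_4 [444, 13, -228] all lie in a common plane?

No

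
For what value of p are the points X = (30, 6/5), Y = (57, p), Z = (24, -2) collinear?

78/5

The three points are collinear iff det[XY; XZ] = 0.
This determinant is linear in p: (6)p + (-468/5) = 0, so p = 78/5.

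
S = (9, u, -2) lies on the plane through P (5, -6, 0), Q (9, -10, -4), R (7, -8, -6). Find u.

-10

A normal to the plane is n = PQ × PR = (16, 16, 0).
S lies in the plane iff n · PS = 0.
This gives (16)u + (160) = 0, so u = -10.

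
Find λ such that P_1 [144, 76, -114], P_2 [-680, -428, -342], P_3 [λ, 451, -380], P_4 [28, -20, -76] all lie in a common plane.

538

Normal to plane P_1P_2P_4: n = (-41040, 57760, 20640); plane equation n·P = -3872960.
Requiring n·P_3 = -3872960: (-41040)λ + (18206560) = -3872960.
So λ = 538.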